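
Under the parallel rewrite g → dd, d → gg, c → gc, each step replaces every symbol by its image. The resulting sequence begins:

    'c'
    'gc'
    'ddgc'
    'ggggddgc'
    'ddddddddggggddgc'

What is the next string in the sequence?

ggggggggggggggggddddddddggggddgc

φ(ddddddddggggddgc) expands symbol-by-symbol to gg gg gg gg gg gg gg gg dd dd dd dd gg gg dd gc; joining the 16 pieces gives the next term.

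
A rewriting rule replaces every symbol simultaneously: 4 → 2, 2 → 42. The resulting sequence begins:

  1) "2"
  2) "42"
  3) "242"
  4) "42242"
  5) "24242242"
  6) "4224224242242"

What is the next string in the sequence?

Rewriting the 13 symbols of 4224224242242 one by one yields 2 42 42 2 42 42 2 42 2 42 42 2 42; concatenated:

242422424224224242242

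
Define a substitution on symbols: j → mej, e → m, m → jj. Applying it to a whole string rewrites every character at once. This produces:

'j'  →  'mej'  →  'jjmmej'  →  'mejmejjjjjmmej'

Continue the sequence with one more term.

φ(mejmejjjjjmmej) expands symbol-by-symbol to jj m mej jj m mej mej mej mej mej jj jj m mej; joining the 14 pieces gives the next term.

jjmmejjjmmejmejmejmejmejjjjjmmej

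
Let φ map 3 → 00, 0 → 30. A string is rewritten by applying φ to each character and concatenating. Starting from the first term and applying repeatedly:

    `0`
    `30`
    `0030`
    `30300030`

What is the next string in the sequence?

0030003030300030

Rewriting each symbol of 30300030: 3→00, 0→30, 3→00, 0→30, 0→30, 0→30, 3→00, 0→30, which concatenates to 00 30 00 30 30 30 00 30.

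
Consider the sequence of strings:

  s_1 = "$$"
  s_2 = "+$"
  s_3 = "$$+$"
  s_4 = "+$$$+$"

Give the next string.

This is a Fibonacci-style word recurrence s(k) = s(k−2)·s(k−1): e.g. $$·+$ = $$+$.
So term 5 is $$+$·+$$$+$.

$$+$+$$$+$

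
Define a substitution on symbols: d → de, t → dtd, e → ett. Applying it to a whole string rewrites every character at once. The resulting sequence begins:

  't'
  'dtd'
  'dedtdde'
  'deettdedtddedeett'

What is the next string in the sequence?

Rewriting the 17 symbols of deettdedtddedeett one by one yields de ett ett dtd dtd de ett de dtd de de ett de ett ett dtd dtd; concatenated:

deettettdtddtddeettdedtddedeettdeettettdtddtd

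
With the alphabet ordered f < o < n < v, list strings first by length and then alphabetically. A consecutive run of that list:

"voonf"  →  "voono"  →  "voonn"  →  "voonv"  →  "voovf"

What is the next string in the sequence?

Treat voovf as a base-4 numeral over the given alphabet and add one, carrying through any trailing v's.

voovo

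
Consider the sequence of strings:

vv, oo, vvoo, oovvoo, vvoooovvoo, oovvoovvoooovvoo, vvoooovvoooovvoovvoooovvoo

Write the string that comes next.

From term 3 onward, concatenate the second-to-last term with the last: vv·oo = vvoo, oo·vvoo = oovvoo, …
The next term joins oovvoovvoooovvoo and vvoooovvoooovvoovvoooovvoo.

oovvoovvoooovvoovvoooovvoooovvoovvoooovvoo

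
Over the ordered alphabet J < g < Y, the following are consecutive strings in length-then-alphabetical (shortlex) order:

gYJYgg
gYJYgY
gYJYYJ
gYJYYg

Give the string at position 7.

gYgJJg

Stepping forward 3 times from gYJYYg: gYJYYg → gYJYYY → gYgJJJ, then the target.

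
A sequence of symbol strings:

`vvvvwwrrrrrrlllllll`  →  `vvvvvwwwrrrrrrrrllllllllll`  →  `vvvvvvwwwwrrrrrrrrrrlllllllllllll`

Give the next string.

vvvvvvvwwwwwrrrrrrrrrrrrllllllllllllllll

Each string has the form v^{n+2} w^{n} r^{2n+2} l^{3n+1}, where the shown terms are n = 2, 3, 4.
Setting n = 5 gives 7, 5, 12, 16 characters in each block.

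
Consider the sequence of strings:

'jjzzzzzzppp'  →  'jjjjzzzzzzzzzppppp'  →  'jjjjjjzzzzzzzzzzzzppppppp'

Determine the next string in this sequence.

jjjjjjjjzzzzzzzzzzzzzzzppppppppp

Each string has the form j^{2n} z^{3n+3} p^{2n+1} (n = 1, 2, …).
For the next term, n = 4, so the run lengths are 8, 15, 9.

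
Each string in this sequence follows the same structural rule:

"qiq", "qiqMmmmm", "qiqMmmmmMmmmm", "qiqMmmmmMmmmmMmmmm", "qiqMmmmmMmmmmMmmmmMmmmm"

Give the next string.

The strings grow by a fixed suffix Mmmmm each time.
Applying this once more to qiqMmmmmMmmmmMmmmmMmmmm:

qiqMmmmmMmmmmMmmmmMmmmmMmmmm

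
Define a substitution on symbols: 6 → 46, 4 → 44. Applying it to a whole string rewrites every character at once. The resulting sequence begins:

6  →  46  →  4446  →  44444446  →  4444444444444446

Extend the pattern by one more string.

44444444444444444444444444444446

Replace each of the 16 characters of 4444444444444446 in place — 44 44 44 44 44 44 44 44 44 44 44 44 44 44 44 46 — and concatenate.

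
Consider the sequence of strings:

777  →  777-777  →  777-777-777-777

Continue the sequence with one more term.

Each string is two copies of the previous one joined by '-'.
Doubling 777-777-777-777 with '-' between the halves:

777-777-777-777-777-777-777-777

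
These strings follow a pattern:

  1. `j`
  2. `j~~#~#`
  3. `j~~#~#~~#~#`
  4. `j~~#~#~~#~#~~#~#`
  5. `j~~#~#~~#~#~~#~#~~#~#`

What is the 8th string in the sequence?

j~~#~#~~#~#~~#~#~~#~#~~#~#~~#~#~~#~#

The strings grow by a fixed suffix ~~#~# each time.
From j~~#~#~~#~#~~#~#~~#~#, 3 further steps: j~~#~#~~#~#~~#~#~~#~# → j~~#~#~~#~#~~#~#~~#~#~~#~# → j~~#~#~~#~#~~#~#~~#~#~~#~#~~#~# → (answer).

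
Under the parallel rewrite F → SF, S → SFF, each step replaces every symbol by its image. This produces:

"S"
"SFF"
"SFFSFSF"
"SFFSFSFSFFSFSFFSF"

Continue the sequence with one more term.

SFFSFSFSFFSFSFFSFSFFSFSFSFFSFSFFSFSFSFFSF

Applying the rule to each of the 17 symbols of SFFSFSFSFFSFSFFSF gives the pieces SFF SF SF SFF SF SFF SF SFF SF SF SFF SF SFF SF SF SFF SF, which concatenate to the answer.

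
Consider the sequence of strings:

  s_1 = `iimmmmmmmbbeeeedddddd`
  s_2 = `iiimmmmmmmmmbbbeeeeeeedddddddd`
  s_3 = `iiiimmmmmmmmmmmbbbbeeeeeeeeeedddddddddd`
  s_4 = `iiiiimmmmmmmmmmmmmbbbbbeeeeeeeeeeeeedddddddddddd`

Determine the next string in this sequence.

Term n consists of n i's, followed by 2n+3 m's, followed by n b's, followed by 3n-2 e's, followed by 2n+2 d's, where the shown terms are n = 2, 3, 4, 5.
For the next term, n = 6, so the run lengths are 6, 15, 6, 16, 14.

iiiiiimmmmmmmmmmmmmmmbbbbbbeeeeeeeeeeeeeeeedddddddddddddd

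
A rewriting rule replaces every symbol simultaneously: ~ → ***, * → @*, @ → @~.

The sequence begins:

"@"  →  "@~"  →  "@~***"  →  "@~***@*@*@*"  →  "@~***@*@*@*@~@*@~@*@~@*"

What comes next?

Rewriting the 23 symbols of @~***@*@*@*@~@*@~@*@~@* one by one yields @~ *** @* @* @* @~ @* @~ @* @~ @* @~ *** @~ @* @~ *** @~ @* @~ *** @~ @*; concatenated:

@~***@*@*@*@~@*@~@*@~@*@~***@~@*@~***@~@*@~***@~@*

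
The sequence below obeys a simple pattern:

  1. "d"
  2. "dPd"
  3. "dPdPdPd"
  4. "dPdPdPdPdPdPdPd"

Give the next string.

Each string is two copies of the previous one joined by 'P'.
One more doubling of dPdPdPdPdPdPdPd gives the answer.

dPdPdPdPdPdPdPdPdPdPdPdPdPdPdPd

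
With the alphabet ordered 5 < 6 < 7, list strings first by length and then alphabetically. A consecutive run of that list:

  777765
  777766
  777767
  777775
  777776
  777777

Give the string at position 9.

5555557

Advancing 3 positions from 777777 through 777777 → 5555555 → 5555556 reaches term 9.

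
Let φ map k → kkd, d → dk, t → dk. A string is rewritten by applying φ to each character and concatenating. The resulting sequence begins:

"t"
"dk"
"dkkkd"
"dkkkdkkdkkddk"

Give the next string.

φ(dkkkdkkdkkddk) expands symbol-by-symbol to dk kkd kkd kkd dk kkd kkd dk kkd kkd dk dk kkd; joining the 13 pieces gives the next term.

dkkkdkkdkkddkkkdkkddkkkdkkddkdkkkd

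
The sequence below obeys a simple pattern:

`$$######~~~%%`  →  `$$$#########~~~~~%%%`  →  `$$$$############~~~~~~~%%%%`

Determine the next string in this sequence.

$$$$$###############~~~~~~~~~%%%%%

Each string has the form $^{n} #^{3n} ~^{2n-1} %^{n}, where the shown terms are n = 2, 3, 4.
At n = 5 the blocks have lengths 5, 15, 9, 5.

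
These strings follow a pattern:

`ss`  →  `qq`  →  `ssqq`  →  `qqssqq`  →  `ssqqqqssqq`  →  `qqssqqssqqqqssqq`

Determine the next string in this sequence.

This is a Fibonacci-style word recurrence s(k) = s(k−2)·s(k−1): e.g. ss·qq = ssqq.
Continuing: ssqqqqssqq · qqssqqssqqqqssqq gives term 7.

ssqqqqssqqqqssqqssqqqqssqq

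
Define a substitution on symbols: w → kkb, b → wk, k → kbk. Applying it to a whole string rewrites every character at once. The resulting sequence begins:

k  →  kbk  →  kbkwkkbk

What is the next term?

kbkwkkbkkkbkbkkbkwkkbk

Rewriting each symbol of kbkwkkbk: k→kbk, b→wk, k→kbk, w→kkb, k→kbk, k→kbk, b→wk, k→kbk, which concatenates to kbk wk kbk kkb kbk kbk wk kbk.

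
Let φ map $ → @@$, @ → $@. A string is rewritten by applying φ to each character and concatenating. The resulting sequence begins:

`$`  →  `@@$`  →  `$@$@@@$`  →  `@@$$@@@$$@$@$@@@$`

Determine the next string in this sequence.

$@$@@@$@@$$@$@$@@@$@@$$@@@$$@@@$$@$@$@@@$

φ(@@$$@@@$$@$@$@@@$) expands symbol-by-symbol to $@ $@ @@$ @@$ $@ $@ $@ @@$ @@$ $@ @@$ $@ @@$ $@ $@ $@ @@$; joining the 17 pieces gives the next term.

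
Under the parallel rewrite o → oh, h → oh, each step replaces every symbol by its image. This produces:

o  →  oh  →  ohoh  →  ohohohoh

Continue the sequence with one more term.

Rewriting each symbol of ohohohoh: o→oh, h→oh, o→oh, h→oh, o→oh, h→oh, o→oh, h→oh, which concatenates to oh oh oh oh oh oh oh oh.

ohohohohohohohoh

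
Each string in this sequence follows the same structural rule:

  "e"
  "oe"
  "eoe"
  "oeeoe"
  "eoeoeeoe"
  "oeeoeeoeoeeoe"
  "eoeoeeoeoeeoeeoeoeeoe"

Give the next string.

This is a Fibonacci-style word recurrence s(k) = s(k−2)·s(k−1): e.g. e·oe = eoe.
So term 8 is oeeoeeoeoeeoe·eoeoeeoeoeeoeeoeoeeoe.

oeeoeeoeoeeoeeoeoeeoeoeeoeeoeoeeoe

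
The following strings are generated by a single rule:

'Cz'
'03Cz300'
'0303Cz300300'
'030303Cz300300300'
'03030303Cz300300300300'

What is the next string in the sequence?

s(k+1) = 03·s(k)·300, so each term gains 03 as a prefix and 300 as a suffix.
So the next term is 03·03030303Cz300300300300·300.

0303030303Cz300300300300300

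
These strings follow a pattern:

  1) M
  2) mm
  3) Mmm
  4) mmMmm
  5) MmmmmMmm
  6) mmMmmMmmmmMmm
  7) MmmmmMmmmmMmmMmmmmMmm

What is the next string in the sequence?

Each term (from the third on) is the two preceding terms concatenated in order: term 3 = M·mm = Mmm.
The next term joins mmMmmMmmmmMmm and MmmmmMmmmmMmmMmmmmMmm.

mmMmmMmmmmMmmMmmmmMmmmmMmmMmmmmMmm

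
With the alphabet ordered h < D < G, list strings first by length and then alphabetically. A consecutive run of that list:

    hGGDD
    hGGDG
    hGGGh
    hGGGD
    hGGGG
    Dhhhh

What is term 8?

DhhhG

Stepping forward 2 times from Dhhhh: Dhhhh → DhhhD, then the target.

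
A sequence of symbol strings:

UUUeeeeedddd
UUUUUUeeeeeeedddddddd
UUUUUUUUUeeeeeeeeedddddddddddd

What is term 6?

Term n consists of 3n U's, followed by 2n+3 e's, followed by 4n d's (n = 1, 2, …).
Setting n = 6 gives 18, 15, 24 characters in each block.

UUUUUUUUUUUUUUUUUUeeeeeeeeeeeeeeedddddddddddddddddddddddd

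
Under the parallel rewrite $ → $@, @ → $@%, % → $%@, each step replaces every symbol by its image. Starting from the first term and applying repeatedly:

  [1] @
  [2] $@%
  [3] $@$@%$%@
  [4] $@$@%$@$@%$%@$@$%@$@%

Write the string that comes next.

Rewriting the 21 symbols of $@$@%$@$@%$%@$@$%@$@% one by one yields $@ $@% $@ $@% $%@ $@ $@% $@ $@% $%@ $@ $%@ $@% $@ $@% $@ $%@ $@% $@ $@% $%@; concatenated:

$@$@%$@$@%$%@$@$@%$@$@%$%@$@$%@$@%$@$@%$@$%@$@%$@$@%$%@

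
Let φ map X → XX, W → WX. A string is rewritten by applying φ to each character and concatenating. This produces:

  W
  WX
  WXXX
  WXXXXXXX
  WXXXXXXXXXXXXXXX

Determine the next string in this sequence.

Applying the rule to each of the 16 symbols of WXXXXXXXXXXXXXXX gives the pieces WX XX XX XX XX XX XX XX XX XX XX XX XX XX XX XX, which concatenate to the answer.

WXXXXXXXXXXXXXXXXXXXXXXXXXXXXXXX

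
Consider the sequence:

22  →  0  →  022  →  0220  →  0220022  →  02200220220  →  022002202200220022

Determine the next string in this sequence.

02200220220022002202200220220

From term 3 onward, concatenate the last term with the second-to-last: 0·22 = 022, 022·0 = 0220, …
So term 8 is 022002202200220022·02200220220.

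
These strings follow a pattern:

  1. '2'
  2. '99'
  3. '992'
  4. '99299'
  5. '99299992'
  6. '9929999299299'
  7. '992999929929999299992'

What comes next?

From term 3 onward, concatenate the last term with the second-to-last: 99·2 = 992, 992·99 = 99299, …
So term 8 is 992999929929999299992·9929999299299.

9929999299299992999929929999299299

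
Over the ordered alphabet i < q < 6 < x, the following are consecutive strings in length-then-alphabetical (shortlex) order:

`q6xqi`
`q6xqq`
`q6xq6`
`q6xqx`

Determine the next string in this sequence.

The successor of q6xqx increments the rightmost position that isn't already x and resets every position after it to i.

q6x6i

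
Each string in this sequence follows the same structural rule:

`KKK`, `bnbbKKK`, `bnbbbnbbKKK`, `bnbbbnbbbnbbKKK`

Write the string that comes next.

Every step adds bnbb at the front: s(k+1) = bnbb·s(k).
Applying this once more to bnbbbnbbbnbbKKK:

bnbbbnbbbnbbbnbbKKK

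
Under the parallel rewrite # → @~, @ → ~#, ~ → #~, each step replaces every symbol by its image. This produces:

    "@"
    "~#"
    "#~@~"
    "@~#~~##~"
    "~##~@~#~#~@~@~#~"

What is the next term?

Applying the rule to each of the 16 symbols of ~##~@~#~#~@~@~#~ gives the pieces #~ @~ @~ #~ ~# #~ @~ #~ @~ #~ ~# #~ ~# #~ @~ #~, which concatenate to the answer.

#~@~@~#~~##~@~#~@~#~~##~~##~@~#~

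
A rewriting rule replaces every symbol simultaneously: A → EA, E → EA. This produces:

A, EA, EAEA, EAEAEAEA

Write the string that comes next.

EAEAEAEAEAEAEAEA

Apply φ to EAEAEAEA symbol by symbol: E→EA, A→EA, E→EA, A→EA, E→EA, A→EA, E→EA, A→EA; joined: EA EA EA EA EA EA EA EA.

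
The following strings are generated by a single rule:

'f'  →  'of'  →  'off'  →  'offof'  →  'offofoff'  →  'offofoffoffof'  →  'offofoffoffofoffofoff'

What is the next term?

offofoffoffofoffofoffoffofoffoffof

This is a Fibonacci-style word recurrence s(k) = s(k−1)·s(k−2): e.g. of·f = off.
The next term joins offofoffoffofoffofoff and offofoffoffof.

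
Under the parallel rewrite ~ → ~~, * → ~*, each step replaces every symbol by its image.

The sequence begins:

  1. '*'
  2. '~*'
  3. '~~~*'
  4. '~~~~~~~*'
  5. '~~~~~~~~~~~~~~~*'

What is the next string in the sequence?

~~~~~~~~~~~~~~~~~~~~~~~~~~~~~~~*

Replace each of the 16 characters of ~~~~~~~~~~~~~~~* in place — ~~ ~~ ~~ ~~ ~~ ~~ ~~ ~~ ~~ ~~ ~~ ~~ ~~ ~~ ~~ ~* — and concatenate.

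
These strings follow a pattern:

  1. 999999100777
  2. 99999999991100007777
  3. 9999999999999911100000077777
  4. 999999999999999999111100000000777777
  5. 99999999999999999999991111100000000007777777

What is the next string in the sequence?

Each string has the form 9^{4n+2} 1^{n} 0^{2n} 7^{n+2} (n = 1, 2, …).
For the next term, n = 6, so the run lengths are 26, 6, 12, 8.

9999999999999999999999999911111100000000000077777777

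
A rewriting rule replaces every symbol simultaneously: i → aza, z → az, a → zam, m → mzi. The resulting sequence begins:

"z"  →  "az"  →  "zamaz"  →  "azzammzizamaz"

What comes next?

zamazazzammzimziazazaazzammzizamaz

φ(azzammzizamaz) expands symbol-by-symbol to zam az az zam mzi mzi az aza az zam mzi zam az; joining the 13 pieces gives the next term.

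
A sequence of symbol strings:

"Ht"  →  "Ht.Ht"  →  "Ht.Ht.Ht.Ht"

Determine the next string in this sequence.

Ht.Ht.Ht.Ht.Ht.Ht.Ht.Ht

Each string is two copies of the previous one joined by '.'.
One more doubling of Ht.Ht.Ht.Ht gives the answer.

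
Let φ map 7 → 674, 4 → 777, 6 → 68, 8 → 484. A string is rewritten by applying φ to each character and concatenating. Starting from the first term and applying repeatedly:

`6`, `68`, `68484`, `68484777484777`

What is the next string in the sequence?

68484777484777674674674777484777674674674

Applying the rule to each of the 14 symbols of 68484777484777 gives the pieces 68 484 777 484 777 674 674 674 777 484 777 674 674 674, which concatenate to the answer.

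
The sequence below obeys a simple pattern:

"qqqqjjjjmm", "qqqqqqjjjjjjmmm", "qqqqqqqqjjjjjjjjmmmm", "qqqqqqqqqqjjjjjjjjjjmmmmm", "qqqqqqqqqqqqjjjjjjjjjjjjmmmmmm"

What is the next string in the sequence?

qqqqqqqqqqqqqqjjjjjjjjjjjjjjmmmmmmm

Reading off run lengths: q runs 4, 6, 8, 10, 12; j runs 4, 6, 8, 10, 12; m runs 2, 3, 4, 5, 6 — each is linear in n, where the shown terms are n = 2, 3, 4, 5, 6.
For the next term, n = 7, so the run lengths are 14, 14, 7.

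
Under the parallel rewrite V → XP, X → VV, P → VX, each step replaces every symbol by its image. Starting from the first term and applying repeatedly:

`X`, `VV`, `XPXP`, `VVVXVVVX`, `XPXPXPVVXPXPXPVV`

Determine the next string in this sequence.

VVVXVVVXVVVXXPXPVVVXVVVXVVVXXPXP

φ(XPXPXPVVXPXPXPVV) expands symbol-by-symbol to VV VX VV VX VV VX XP XP VV VX VV VX VV VX XP XP; joining the 16 pieces gives the next term.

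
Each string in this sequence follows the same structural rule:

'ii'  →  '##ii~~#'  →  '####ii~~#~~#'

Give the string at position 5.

Every step adds ## to the front and ~~# to the end of the previous string.
From ####ii~~#~~#, 2 further steps: ####ii~~#~~# → ######ii~~#~~#~~# → (answer).

########ii~~#~~#~~#~~#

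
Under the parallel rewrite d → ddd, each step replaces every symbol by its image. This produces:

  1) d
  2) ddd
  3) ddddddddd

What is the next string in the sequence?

ddddddddddddddddddddddddddd

Expanding ddddddddd: d→ddd, d→ddd, d→ddd, d→ddd, d→ddd, d→ddd, d→ddd, d→ddd, d→ddd. Concatenated: ddd ddd ddd ddd ddd ddd ddd ddd ddd.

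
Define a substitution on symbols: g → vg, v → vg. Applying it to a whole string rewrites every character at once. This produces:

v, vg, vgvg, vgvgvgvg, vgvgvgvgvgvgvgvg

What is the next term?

Rewriting the 16 symbols of vgvgvgvgvgvgvgvg one by one yields vg vg vg vg vg vg vg vg vg vg vg vg vg vg vg vg; concatenated:

vgvgvgvgvgvgvgvgvgvgvgvgvgvgvgvg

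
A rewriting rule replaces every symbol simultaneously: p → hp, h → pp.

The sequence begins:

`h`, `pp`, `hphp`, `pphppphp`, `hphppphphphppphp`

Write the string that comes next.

pphppphphphppphppphppphphphppphp

Applying the rule to each of the 16 symbols of hphppphphphppphp gives the pieces pp hp pp hp hp hp pp hp pp hp pp hp hp hp pp hp, which concatenate to the answer.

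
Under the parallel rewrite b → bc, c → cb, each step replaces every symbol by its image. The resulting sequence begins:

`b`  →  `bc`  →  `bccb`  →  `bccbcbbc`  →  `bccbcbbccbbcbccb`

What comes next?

Applying the rule to each of the 16 symbols of bccbcbbccbbcbccb gives the pieces bc cb cb bc cb bc bc cb cb bc bc cb bc cb cb bc, which concatenate to the answer.

bccbcbbccbbcbccbcbbcbccbbccbcbbc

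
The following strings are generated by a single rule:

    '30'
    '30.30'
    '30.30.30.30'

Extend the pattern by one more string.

s(k+1) = s(k)·.·s(k) — each term doubles the last with '.' between the halves.
Doubling 30.30.30.30 with '.' between the halves:

30.30.30.30.30.30.30.30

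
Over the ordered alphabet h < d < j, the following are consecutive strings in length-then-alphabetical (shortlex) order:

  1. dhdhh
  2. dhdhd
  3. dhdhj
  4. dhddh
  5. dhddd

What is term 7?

Continuing the enumeration 2 steps past dhddd: dhddd → dhddj → (answer).

dhdjh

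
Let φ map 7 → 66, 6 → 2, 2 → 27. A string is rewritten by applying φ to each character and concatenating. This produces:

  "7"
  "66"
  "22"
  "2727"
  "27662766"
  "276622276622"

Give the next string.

Expanding 276622276622: 2→27, 7→66, 6→2, 6→2, 2→27, 2→27, 2→27, 7→66, 6→2, 6→2, 2→27, 2→27. Concatenated: 27 66 2 2 27 27 27 66 2 2 27 27.

27662227272766222727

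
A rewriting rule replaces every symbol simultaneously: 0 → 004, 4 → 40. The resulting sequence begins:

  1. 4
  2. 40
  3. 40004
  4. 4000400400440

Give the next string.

4000400400440004004400040044040004

Replace each of the 13 characters of 4000400400440 in place — 40 004 004 004 40 004 004 40 004 004 40 40 004 — and concatenate.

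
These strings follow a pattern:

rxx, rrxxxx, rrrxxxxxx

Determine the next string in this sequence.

rrrrxxxxxxxx

The n-th term is n r's then 2n x's (n = 1, 2, …).
Setting n = 4 gives 4, 8 characters in each block.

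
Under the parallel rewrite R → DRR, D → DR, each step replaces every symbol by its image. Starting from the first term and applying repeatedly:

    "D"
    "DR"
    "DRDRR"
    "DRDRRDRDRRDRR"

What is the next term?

Applying the rule to each of the 13 symbols of DRDRRDRDRRDRR gives the pieces DR DRR DR DRR DRR DR DRR DR DRR DRR DR DRR DRR, which concatenate to the answer.

DRDRRDRDRRDRRDRDRRDRDRRDRRDRDRRDRR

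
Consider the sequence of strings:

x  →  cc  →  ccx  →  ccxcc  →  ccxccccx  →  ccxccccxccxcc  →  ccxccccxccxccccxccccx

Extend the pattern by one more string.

This is a Fibonacci-style word recurrence s(k) = s(k−1)·s(k−2): e.g. cc·x = ccx.
The next term joins ccxccccxccxccccxccccx and ccxccccxccxcc.

ccxccccxccxccccxccccxccxccccxccxcc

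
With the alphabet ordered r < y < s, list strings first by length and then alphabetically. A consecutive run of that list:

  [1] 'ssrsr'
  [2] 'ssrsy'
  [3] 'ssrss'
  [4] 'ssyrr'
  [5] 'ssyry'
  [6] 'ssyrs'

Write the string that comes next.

Treat ssyrs as a base-3 numeral over the given alphabet and add one, carrying through any trailing s's.

ssyyr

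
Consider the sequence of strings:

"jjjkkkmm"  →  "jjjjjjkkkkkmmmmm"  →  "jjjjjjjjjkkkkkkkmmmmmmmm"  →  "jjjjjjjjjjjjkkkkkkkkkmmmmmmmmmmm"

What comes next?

Each string has the form j^{3n} k^{2n+1} m^{3n-1} (n = 1, 2, …).
At n = 5 the blocks have lengths 15, 11, 14.

jjjjjjjjjjjjjjjkkkkkkkkkkkmmmmmmmmmmmmmm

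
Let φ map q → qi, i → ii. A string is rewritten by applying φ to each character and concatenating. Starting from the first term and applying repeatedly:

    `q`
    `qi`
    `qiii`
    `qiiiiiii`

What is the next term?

Rewriting each symbol of qiiiiiii: q→qi, i→ii, i→ii, i→ii, i→ii, i→ii, i→ii, i→ii, which concatenates to qi ii ii ii ii ii ii ii.

qiiiiiiiiiiiiiii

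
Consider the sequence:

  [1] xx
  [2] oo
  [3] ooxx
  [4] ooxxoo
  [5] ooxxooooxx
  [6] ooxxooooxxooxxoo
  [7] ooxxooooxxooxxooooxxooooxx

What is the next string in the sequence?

ooxxooooxxooxxooooxxooooxxooxxooooxxooxxoo

From term 3 onward, concatenate the last term with the second-to-last: oo·xx = ooxx, ooxx·oo = ooxxoo, …
Continuing: ooxxooooxxooxxooooxxooooxx · ooxxooooxxooxxoo gives term 8.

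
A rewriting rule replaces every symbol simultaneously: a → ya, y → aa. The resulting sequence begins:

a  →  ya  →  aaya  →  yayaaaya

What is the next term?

aayaaayayayaaaya

Apply φ to yayaaaya symbol by symbol: y→aa, a→ya, y→aa, a→ya, a→ya, a→ya, y→aa, a→ya; joined: aa ya aa ya ya ya aa ya.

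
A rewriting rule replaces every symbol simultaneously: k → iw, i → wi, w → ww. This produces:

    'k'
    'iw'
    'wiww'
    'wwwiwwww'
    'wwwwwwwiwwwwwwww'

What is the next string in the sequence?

wwwwwwwwwwwwwwwiwwwwwwwwwwwwwwww

Replace each of the 16 characters of wwwwwwwiwwwwwwww in place — ww ww ww ww ww ww ww wi ww ww ww ww ww ww ww ww — and concatenate.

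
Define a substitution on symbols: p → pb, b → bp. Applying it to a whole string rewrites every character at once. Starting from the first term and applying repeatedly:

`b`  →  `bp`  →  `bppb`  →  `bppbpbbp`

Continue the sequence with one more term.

Apply φ to bppbpbbp symbol by symbol: b→bp, p→pb, p→pb, b→bp, p→pb, b→bp, b→bp, p→pb; joined: bp pb pb bp pb bp bp pb.

bppbpbbppbbpbppb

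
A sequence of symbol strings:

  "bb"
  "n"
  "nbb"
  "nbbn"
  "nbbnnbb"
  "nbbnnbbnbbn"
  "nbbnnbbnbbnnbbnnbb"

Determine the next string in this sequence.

nbbnnbbnbbnnbbnnbbnbbnnbbnbbn

From term 3 onward, concatenate the last term with the second-to-last: n·bb = nbb, nbb·n = nbbn, …
The next term joins nbbnnbbnbbnnbbnnbb and nbbnnbbnbbn.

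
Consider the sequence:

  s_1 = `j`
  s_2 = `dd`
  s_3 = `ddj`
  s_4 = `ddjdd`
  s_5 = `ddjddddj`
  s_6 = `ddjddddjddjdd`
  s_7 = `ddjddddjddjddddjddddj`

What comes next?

Each term (from the third on) is the previous term followed by the one before it: term 3 = dd·j = ddj.
Continuing: ddjddddjddjddddjddddj · ddjddddjddjdd gives term 8.

ddjddddjddjddddjddddjddjddddjddjdd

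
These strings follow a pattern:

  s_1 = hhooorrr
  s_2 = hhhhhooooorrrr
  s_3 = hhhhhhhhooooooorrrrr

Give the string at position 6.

Each string has the form h^{3n-1} o^{2n+1} r^{n+2} (n = 1, 2, …).
For term 6, n = 6, so the run lengths are 17, 13, 8.

hhhhhhhhhhhhhhhhhooooooooooooorrrrrrrr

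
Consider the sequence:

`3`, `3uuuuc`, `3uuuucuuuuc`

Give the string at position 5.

3uuuucuuuucuuuucuuuuc

Each term is the previous one with uuuuc appended.
From 3uuuucuuuuc, 2 further steps: 3uuuucuuuuc → 3uuuucuuuucuuuuc → (answer).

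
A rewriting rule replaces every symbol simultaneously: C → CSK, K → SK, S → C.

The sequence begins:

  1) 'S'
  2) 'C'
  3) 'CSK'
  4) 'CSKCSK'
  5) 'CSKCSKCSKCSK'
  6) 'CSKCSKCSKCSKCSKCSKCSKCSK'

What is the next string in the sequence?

φ(CSKCSKCSKCSKCSKCSKCSKCSK) expands symbol-by-symbol to CSK C SK CSK C SK CSK C SK CSK C SK CSK C SK CSK C SK CSK C SK CSK C SK; joining the 24 pieces gives the next term.

CSKCSKCSKCSKCSKCSKCSKCSKCSKCSKCSKCSKCSKCSKCSKCSK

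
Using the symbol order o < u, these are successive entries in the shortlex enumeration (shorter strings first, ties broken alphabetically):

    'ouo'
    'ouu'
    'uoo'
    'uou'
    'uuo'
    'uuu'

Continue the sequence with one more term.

After uuu the length-3 strings are exhausted; the first length-4 string is 4 copies of o.

oooo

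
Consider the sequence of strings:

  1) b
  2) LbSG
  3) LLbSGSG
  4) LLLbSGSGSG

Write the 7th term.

s(k+1) = L·s(k)·SG, so each term gains L as a prefix and SG as a suffix.
From LLLbSGSGSG, 3 further steps: LLLbSGSGSG → LLLLbSGSGSGSG → LLLLLbSGSGSGSGSG → (answer).

LLLLLLbSGSGSGSGSGSG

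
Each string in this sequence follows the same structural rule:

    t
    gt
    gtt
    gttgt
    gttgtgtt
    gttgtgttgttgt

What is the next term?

This is a Fibonacci-style word recurrence s(k) = s(k−1)·s(k−2): e.g. gt·t = gtt.
So term 7 is gttgtgttgttgt·gttgtgtt.

gttgtgttgttgtgttgtgtt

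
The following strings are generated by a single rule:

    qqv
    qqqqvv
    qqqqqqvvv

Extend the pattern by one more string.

Reading off run lengths: q runs 2, 4, 6; v runs 1, 2, 3 — each is linear in n (n = 1, 2, …).
Setting n = 4 gives 8, 4 characters in each block.

qqqqqqqqvvvv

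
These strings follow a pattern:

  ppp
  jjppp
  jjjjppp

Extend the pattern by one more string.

The strings grow by a fixed prefix jj each time.
Applying this once more to jjjjppp:

jjjjjjppp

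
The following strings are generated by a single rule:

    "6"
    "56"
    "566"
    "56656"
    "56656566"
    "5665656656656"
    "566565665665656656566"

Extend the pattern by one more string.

5665656656656566565665665656656656

From term 3 onward, concatenate the last term with the second-to-last: 56·6 = 566, 566·56 = 56656, …
So term 8 is 566565665665656656566·5665656656656.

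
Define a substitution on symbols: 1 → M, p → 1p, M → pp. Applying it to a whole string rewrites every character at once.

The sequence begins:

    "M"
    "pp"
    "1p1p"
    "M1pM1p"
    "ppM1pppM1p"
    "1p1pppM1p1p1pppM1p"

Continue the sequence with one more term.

Applying the rule to each of the 18 symbols of 1p1pppM1p1p1pppM1p gives the pieces M 1p M 1p 1p 1p pp M 1p M 1p M 1p 1p 1p pp M 1p, which concatenate to the answer.

M1pM1p1p1pppM1pM1pM1p1p1pppM1p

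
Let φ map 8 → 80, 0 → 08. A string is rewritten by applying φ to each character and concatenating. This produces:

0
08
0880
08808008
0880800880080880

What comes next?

Rewriting the 16 symbols of 0880800880080880 one by one yields 08 80 80 08 80 08 08 80 80 08 08 80 08 80 80 08; concatenated:

08808008800808808008088008808008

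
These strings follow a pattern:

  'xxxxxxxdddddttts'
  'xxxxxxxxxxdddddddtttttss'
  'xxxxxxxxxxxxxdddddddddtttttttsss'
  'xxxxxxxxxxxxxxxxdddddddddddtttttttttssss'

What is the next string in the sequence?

Term n consists of 3n+1 x's, followed by 2n+1 d's, followed by 2n-1 t's, followed by n-1 s's, where the shown terms are n = 2, 3, 4, 5.
At n = 6 the blocks have lengths 19, 13, 11, 5.

xxxxxxxxxxxxxxxxxxxdddddddddddddtttttttttttsssss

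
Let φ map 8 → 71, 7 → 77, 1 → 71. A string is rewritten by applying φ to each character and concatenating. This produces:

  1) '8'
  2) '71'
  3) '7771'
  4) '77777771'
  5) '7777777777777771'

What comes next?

φ(7777777777777771) expands symbol-by-symbol to 77 77 77 77 77 77 77 77 77 77 77 77 77 77 77 71; joining the 16 pieces gives the next term.

77777777777777777777777777777771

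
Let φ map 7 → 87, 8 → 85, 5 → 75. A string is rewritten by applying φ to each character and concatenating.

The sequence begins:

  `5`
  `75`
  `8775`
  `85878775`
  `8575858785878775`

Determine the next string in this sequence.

Applying the rule to each of the 16 symbols of 8575858785878775 gives the pieces 85 75 87 75 85 75 85 87 85 75 85 87 85 87 87 75, which concatenate to the answer.

85758775857585878575858785878775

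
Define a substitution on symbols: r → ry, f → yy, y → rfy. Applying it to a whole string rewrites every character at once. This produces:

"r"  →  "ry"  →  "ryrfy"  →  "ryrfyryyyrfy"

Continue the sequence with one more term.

ryrfyryyyrfyryrfyrfyrfyryyyrfy

Apply φ to ryrfyryyyrfy symbol by symbol: r→ry, y→rfy, r→ry, f→yy, y→rfy, r→ry, y→rfy, y→rfy, y→rfy, r→ry, f→yy, y→rfy; joined: ry rfy ry yy rfy ry rfy rfy rfy ry yy rfy.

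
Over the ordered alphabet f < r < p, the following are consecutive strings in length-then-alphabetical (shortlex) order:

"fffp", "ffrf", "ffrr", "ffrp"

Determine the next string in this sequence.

ffpf

Treat ffrp as a base-3 numeral over the given alphabet and add one, carrying through any trailing p's.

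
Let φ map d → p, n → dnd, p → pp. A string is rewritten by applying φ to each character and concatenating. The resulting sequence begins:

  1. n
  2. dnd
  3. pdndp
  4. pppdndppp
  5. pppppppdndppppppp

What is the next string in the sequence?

φ(pppppppdndppppppp) expands symbol-by-symbol to pp pp pp pp pp pp pp p dnd p pp pp pp pp pp pp pp; joining the 17 pieces gives the next term.

pppppppppppppppdndppppppppppppppp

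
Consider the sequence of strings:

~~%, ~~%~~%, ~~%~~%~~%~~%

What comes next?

Every step duplicates the string.
Doubling ~~%~~%~~%~~%:

~~%~~%~~%~~%~~%~~%~~%~~%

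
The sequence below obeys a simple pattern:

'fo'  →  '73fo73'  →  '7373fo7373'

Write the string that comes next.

s(k+1) = 73·s(k)·73, so each term gains 73 as a prefix and 73 as a suffix.
One more step from 7373fo7373 gives the answer.

737373fo737373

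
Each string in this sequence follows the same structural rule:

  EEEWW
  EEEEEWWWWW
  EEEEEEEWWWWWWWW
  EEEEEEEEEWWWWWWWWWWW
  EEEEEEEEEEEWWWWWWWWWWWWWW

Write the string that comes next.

EEEEEEEEEEEEEWWWWWWWWWWWWWWWWW

Term n consists of 2n+1 E's, followed by 3n-1 W's (n = 1, 2, …).
For the next term, n = 6, so the run lengths are 13, 17.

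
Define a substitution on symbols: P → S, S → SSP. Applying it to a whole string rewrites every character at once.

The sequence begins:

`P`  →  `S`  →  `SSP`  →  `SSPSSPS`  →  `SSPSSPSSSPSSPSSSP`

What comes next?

Replace each of the 17 characters of SSPSSPSSSPSSPSSSP in place — SSP SSP S SSP SSP S SSP SSP SSP S SSP SSP S SSP SSP SSP S — and concatenate.

SSPSSPSSSPSSPSSSPSSPSSPSSSPSSPSSSPSSPSSPS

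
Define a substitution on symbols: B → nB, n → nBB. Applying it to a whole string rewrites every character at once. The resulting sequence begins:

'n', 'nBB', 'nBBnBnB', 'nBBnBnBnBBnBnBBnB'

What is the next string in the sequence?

Applying the rule to each of the 17 symbols of nBBnBnBnBBnBnBBnB gives the pieces nBB nB nB nBB nB nBB nB nBB nB nB nBB nB nBB nB nB nBB nB, which concatenate to the answer.

nBBnBnBnBBnBnBBnBnBBnBnBnBBnBnBBnBnBnBBnB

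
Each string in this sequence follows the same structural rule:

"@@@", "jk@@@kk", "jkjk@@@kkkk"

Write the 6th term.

jkjkjkjkjk@@@kkkkkkkkkk

s(k+1) = jk·s(k)·kk, so each term gains jk as a prefix and kk as a suffix.
From jkjk@@@kkkk, 3 further steps: jkjk@@@kkkk → jkjkjk@@@kkkkkk → jkjkjkjk@@@kkkkkkkk → (answer).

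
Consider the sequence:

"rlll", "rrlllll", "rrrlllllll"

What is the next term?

The n-th term is n-1 r's then 2n-1 l's, where the shown terms are n = 2, 3, 4.
For the next term, n = 5, so the run lengths are 4, 9.

rrrrlllllllll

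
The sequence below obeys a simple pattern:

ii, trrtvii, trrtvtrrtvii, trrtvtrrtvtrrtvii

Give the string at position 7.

The strings grow by a fixed prefix trrtv each time.
From trrtvtrrtvtrrtvii, 3 further steps: trrtvtrrtvtrrtvii → trrtvtrrtvtrrtvtrrtvii → trrtvtrrtvtrrtvtrrtvtrrtvii → (answer).

trrtvtrrtvtrrtvtrrtvtrrtvtrrtvii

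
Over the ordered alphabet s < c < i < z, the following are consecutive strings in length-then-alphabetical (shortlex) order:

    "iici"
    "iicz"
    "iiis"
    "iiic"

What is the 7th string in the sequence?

iizs

Stepping forward 3 times from iiic: iiic → iiii → iiiz, then the target.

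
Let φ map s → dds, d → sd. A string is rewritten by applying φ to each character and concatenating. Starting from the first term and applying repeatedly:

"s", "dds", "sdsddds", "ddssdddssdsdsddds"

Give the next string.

Applying the rule to each of the 17 symbols of ddssdddssdsdsddds gives the pieces sd sd dds dds sd sd sd dds dds sd dds sd dds sd sd sd dds, which concatenate to the answer.

sdsdddsddssdsdsdddsddssdddssdddssdsdsddds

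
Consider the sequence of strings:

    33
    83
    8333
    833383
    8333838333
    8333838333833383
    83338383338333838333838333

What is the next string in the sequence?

Each term (from the third on) is the previous term followed by the one before it: term 3 = 83·33 = 8333.
Continuing: 83338383338333838333838333 · 8333838333833383 gives term 8.

833383833383338383338383338333838333833383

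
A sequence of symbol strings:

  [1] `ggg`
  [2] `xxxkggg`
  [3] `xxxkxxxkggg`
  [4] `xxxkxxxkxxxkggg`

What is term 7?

xxxkxxxkxxxkxxxkxxxkxxxkggg

Each term is the previous one with xxxk prepended.
From xxxkxxxkxxxkggg, 3 further steps: xxxkxxxkxxxkggg → xxxkxxxkxxxkxxxkggg → xxxkxxxkxxxkxxxkxxxkggg → (answer).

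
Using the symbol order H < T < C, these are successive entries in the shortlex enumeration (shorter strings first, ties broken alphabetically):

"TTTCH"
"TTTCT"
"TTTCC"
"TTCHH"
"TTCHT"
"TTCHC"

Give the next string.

TTCTH

Find the rightmost character of TTCHC below C, bump it to the next letter, and reset everything to its right to H.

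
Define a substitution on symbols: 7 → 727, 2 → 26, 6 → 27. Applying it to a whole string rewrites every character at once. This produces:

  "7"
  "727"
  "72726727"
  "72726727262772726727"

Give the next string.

7272672726277272672726272672772726727262772726727

Replace each of the 20 characters of 72726727262772726727 in place — 727 26 727 26 27 727 26 727 26 27 26 727 727 26 727 26 27 727 26 727 — and concatenate.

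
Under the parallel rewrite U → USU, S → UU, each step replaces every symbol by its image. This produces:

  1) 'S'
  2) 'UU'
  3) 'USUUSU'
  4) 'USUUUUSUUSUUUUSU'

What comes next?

Replace each of the 16 characters of USUUUUSUUSUUUUSU in place — USU UU USU USU USU USU UU USU USU UU USU USU USU USU UU USU — and concatenate.

USUUUUSUUSUUSUUSUUUUSUUSUUUUSUUSUUSUUSUUUUSU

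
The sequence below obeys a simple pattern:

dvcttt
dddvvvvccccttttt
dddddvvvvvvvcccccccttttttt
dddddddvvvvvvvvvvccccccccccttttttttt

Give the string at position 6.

dddddddddddvvvvvvvvvvvvvvvvccccccccccccccccttttttttttttt

Term n consists of 2n-1 d's, followed by 3n-2 v's, followed by 3n-2 c's, followed by 2n+1 t's (n = 1, 2, …).
Setting n = 6 gives 11, 16, 16, 13 characters in each block.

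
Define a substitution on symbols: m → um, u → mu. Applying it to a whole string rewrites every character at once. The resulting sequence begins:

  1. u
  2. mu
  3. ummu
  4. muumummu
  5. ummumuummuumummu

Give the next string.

muumummuummumuumummumuummuumummu

Replace each of the 16 characters of ummumuummuumummu in place — mu um um mu um mu mu um um mu mu um mu um um mu — and concatenate.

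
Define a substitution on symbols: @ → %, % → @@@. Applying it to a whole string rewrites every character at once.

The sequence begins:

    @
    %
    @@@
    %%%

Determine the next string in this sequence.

Apply φ to %%% symbol by symbol: %→@@@, %→@@@, %→@@@; joined: @@@ @@@ @@@.

@@@@@@@@@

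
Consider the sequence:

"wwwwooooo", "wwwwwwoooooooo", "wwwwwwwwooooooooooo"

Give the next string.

Reading off run lengths: w runs 4, 6, 8; o runs 5, 8, 11 — each is linear in n, where the shown terms are n = 2, 3, 4.
For the next term, n = 5, so the run lengths are 10, 14.

wwwwwwwwwwoooooooooooooo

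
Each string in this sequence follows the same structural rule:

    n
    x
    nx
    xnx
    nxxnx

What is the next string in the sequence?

xnxnxxnx

This is a Fibonacci-style word recurrence s(k) = s(k−2)·s(k−1): e.g. n·x = nx.
So term 6 is xnx·nxxnx.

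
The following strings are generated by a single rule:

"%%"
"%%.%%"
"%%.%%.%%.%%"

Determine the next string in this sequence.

%%.%%.%%.%%.%%.%%.%%.%%

Every step duplicates the string with '.' between the halves.
So the next term is two copies of %%.%%.%%.%% with '.' between the halves.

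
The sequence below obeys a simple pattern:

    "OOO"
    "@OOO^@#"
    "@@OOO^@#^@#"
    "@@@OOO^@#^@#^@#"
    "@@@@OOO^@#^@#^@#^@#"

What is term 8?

@@@@@@@OOO^@#^@#^@#^@#^@#^@#^@#

Each term wraps the previous one in @ on the left and ^@# on the right.
From @@@@OOO^@#^@#^@#^@#, 3 further steps: @@@@OOO^@#^@#^@#^@# → @@@@@OOO^@#^@#^@#^@#^@# → @@@@@@OOO^@#^@#^@#^@#^@#^@# → (answer).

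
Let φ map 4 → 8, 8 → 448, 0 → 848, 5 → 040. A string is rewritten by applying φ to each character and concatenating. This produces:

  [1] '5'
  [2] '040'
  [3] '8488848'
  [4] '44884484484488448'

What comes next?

8844844888448884488844844888448

Replace each of the 17 characters of 44884484484488448 in place — 8 8 448 448 8 8 448 8 8 448 8 8 448 448 8 8 448 — and concatenate.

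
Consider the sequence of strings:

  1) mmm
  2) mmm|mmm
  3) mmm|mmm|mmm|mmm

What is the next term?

mmm|mmm|mmm|mmm|mmm|mmm|mmm|mmm

s(k+1) = s(k)·|·s(k) — each term doubles the last with '|' between the halves.
So the next term is two copies of mmm|mmm|mmm|mmm with '|' between the halves.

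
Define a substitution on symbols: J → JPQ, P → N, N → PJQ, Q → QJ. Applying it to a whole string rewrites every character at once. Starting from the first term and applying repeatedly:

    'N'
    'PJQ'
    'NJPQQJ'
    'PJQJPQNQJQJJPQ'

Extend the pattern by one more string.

φ(PJQJPQNQJQJJPQ) expands symbol-by-symbol to N JPQ QJ JPQ N QJ PJQ QJ JPQ QJ JPQ JPQ N QJ; joining the 14 pieces gives the next term.

NJPQQJJPQNQJPJQQJJPQQJJPQJPQNQJ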